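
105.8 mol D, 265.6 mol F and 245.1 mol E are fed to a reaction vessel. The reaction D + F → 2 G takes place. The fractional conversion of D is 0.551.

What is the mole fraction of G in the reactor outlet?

0.189

D reacted = 0.551 × 105.8 = 58.3 mol; ν_D = −1, so ξ = 58.3/1 = 58.3 mol.
Outlet amounts (n = n₀ + ν ξ):
  D: 105.8 − 1(58.3) = 47.5
  F: 265.6 − 1(58.3) = 207.3
  G: 0 + 2(58.3) = 116.6
  E: 245.1 (inert)
Total out = 616.5 mol; y_G = 116.6 / 616.5 = 0.1891.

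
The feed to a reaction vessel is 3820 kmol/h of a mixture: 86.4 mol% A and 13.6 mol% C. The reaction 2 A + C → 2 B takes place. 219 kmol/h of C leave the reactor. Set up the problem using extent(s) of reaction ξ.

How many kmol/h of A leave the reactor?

For C: n = n₀ − 1ξ → 219 = 519.5 − 1ξ, giving ξ = 300.5 kmol/h.
Outlet amounts (n = n₀ + ν ξ):
  A: 3300 − 2(300.5) = 2699
  C: 519.5 − 1(300.5) = 219
  B: 0 + 2(300.5) = 601

2700 kmol/h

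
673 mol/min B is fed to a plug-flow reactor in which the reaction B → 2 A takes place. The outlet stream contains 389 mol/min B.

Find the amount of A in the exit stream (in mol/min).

For B: n = n₀ − 1ξ → 389 = 673 − 1ξ, giving ξ = 284 mol/min.
Outlet amounts (n = n₀ + ν ξ):
  B: 673 − 1(284) = 389
  A: 0 + 2(284) = 568

568 mol/min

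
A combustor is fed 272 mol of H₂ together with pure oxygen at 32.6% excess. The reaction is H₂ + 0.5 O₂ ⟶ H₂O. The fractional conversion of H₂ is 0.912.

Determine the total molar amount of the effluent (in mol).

Stoichiometric O₂ = 0.5 × 272 = 136 mol; O₂ fed = 136 × 1.326 = 180.3 mol.
Fuel reacted = 0.912 × 272 → ξ = 248.1 mol.
Outlet (n = n₀ + ν ξ):
  H₂: 272 − 1(248.1) = 23.94
  O₂: 180.3 − 0.5(248.1) = 56.3
  H₂O: 0 + 1(248.1) = 248.1
Total out = 23.94 + 56.3 + 248.1 = 328.3 mol.

328 mol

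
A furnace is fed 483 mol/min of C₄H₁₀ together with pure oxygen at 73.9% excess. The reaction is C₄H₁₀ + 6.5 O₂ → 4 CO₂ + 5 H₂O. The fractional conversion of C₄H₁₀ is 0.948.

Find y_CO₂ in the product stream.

Stoichiometric O₂ = 6.5 × 483 = 3140 mol/min; O₂ fed = 3140 × 1.739 = 5460 mol/min.
Fuel reacted = 0.948 × 483 → ξ = 457.9 mol/min.
Outlet (n = n₀ + ν ξ):
  C₄H₁₀: 483 − 1(457.9) = 25.12
  O₂: 5460 − 6.5(457.9) = 2483
  CO₂: 0 + 4(457.9) = 1832
  H₂O: 0 + 5(457.9) = 2289
Total out = 6629 mol/min; y_CO₂ = 1832 / 6629 = 0.2763.

0.276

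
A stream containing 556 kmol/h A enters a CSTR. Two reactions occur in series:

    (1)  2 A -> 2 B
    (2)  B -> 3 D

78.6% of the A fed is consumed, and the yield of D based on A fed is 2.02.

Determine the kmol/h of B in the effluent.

62.6 kmol/h

Conversion of A: A consumed = 2ξ₁ = 0.786 × 556 → ξ₁ = 218.5 kmol/h.
Yield of D: 3ξ₂ / 556 = 2.02 → ξ₂ = 374.4 kmol/h.
Outlet amounts (n = n₀ + Σ ν·ξ):
  A: 556 − 2(218.5) = 119
  B: 0 + 2(218.5) − 1(374.4) = 62.64
  D: 0 + 3(374.4) = 1123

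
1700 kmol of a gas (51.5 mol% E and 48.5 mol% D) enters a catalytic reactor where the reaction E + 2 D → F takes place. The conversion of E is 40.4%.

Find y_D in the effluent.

E reacted = 0.404 × 875.5 = 353.7 kmol; ν_E = −1, so ξ = 353.7/1 = 353.7 kmol.
Outlet amounts (n = n₀ + ν ξ):
  E: 875.5 − 1(353.7) = 521.8
  D: 824.5 − 2(353.7) = 117.1
  F: 0 + 1(353.7) = 353.7
Total out = 992.6 kmol; y_D = 117.1 / 992.6 = 0.118.

0.118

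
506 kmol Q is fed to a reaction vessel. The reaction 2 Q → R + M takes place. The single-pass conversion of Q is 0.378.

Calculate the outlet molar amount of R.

Q reacted = 0.378 × 506 = 191.3 kmol; ν_Q = −2, so ξ = 191.3/2 = 95.63 kmol.
Outlet amounts (n = n₀ + ν ξ):
  Q: 506 − 2(95.63) = 314.7
  R: 0 + 1(95.63) = 95.63
  M: 0 + 1(95.63) = 95.63

95.6 kmol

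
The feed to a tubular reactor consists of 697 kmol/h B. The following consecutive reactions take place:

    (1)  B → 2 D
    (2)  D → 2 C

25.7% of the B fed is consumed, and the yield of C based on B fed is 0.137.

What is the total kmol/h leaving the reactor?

Conversion of B: B consumed = 1ξ₁ = 0.257 × 697 → ξ₁ = 179.1 kmol/h.
Yield of C: 2ξ₂ / 697 = 0.137 → ξ₂ = 47.74 kmol/h.
Outlet amounts (n = n₀ + Σ ν·ξ):
  B: 697 − 1(179.1) = 517.9
  D: 0 + 2(179.1) − 1(47.74) = 310.5
  C: 0 + 2(47.74) = 95.49
Total out = 517.9 + 310.5 + 95.49 = 923.9 kmol/h.

924 kmol/h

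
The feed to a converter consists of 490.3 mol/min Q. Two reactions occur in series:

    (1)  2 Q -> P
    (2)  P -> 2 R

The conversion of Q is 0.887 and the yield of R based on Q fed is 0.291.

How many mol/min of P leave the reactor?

Conversion of Q: Q consumed = 2ξ₁ = 0.887 × 490.3 → ξ₁ = 217.4 mol/min.
Yield of R: 2ξ₂ / 490.3 = 0.291 → ξ₂ = 71.34 mol/min.
Outlet amounts (n = n₀ + Σ ν·ξ):
  Q: 490.3 − 2(217.4) = 55.4
  P: 0 + 1(217.4) − 1(71.34) = 146.1
  R: 0 + 2(71.34) = 142.7

146 mol/min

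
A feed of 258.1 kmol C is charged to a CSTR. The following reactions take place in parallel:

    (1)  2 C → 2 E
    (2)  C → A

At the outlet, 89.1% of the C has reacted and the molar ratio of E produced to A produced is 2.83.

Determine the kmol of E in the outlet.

170 kmol

Conversion of C: C consumed = 0.891 × 258.1 = 230 kmol = 2ξ₁ + 1ξ₂.
Selectivity: 2ξ₁ / (1ξ₂) = 2.83 → ξ₁ = 1.415 ξ₂.
Substitute: (2·1.415 + 1) ξ₂ = 230 → ξ₂ = 60.04 kmol, ξ₁ = 84.96 kmol.
Outlet amounts (n = n₀ + Σ ν·ξ):
  C: 258.1 − 2(84.96) − 1(60.04) = 28.13
  E: 0 + 2(84.96) = 169.9
  A: 0 + 1(60.04) = 60.04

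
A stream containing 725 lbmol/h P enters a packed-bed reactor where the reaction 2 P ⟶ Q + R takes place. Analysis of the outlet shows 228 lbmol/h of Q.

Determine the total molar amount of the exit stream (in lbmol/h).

For Q: n = n₀ + 1ξ → 228 = 0 + 1ξ, giving ξ = 228 lbmol/h.
Outlet amounts (n = n₀ + ν ξ):
  P: 725 − 2(228) = 269
  Q: 0 + 1(228) = 228
  R: 0 + 1(228) = 228
Total out = 269 + 228 + 228 = 725 lbmol/h.

725 lbmol/h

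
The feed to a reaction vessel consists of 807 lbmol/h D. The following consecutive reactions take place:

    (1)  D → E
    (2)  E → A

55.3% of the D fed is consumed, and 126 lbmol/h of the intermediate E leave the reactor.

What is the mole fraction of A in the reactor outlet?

0.397

Conversion of D: D consumed = 1ξ₁ = 0.553 × 807 → ξ₁ = 446.3 lbmol/h.
E balance: n_E = 0 + 1ξ₁ − 1ξ₂ = 126 → ξ₂ = (1·446.3 − 126)/1 = 320.3 lbmol/h.
Outlet amounts (n = n₀ + Σ ν·ξ):
  D: 807 − 1(446.3) = 360.7
  E: 0 + 1(446.3) − 1(320.3) = 126
  A: 0 + 1(320.3) = 320.3
Total out = 807 lbmol/h; y_A = 320.3 / 807 = 0.3969.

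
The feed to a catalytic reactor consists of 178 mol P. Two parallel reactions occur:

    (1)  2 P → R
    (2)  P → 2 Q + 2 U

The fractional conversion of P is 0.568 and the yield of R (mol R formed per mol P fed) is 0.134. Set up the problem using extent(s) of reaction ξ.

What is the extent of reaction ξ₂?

Yield of R: 1ξ₁ / 178 = 0.134 → ξ₁ = 23.85 mol.
Conversion of P: 2ξ₁ + 1ξ₂ = 0.568 × 178 = 101.1 → ξ₂ = 53.4 mol.
Outlet amounts (n = n₀ + Σ ν·ξ):
  P: 178 − 2(23.85) − 1(53.4) = 76.9
  R: 0 + 1(23.85) = 23.85
  Q: 0 + 2(53.4) = 106.8
  U: 0 + 2(53.4) = 106.8

ξ₂ = 53.4 mol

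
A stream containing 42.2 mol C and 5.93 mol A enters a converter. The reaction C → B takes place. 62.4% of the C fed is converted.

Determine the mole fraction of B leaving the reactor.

0.547

C reacted = 0.624 × 42.2 = 26.33 mol; ν_C = −1, so ξ = 26.33/1 = 26.33 mol.
Outlet amounts (n = n₀ + ν ξ):
  C: 42.2 − 1(26.33) = 15.87
  B: 0 + 1(26.33) = 26.33
  A: 5.93 (inert)
Total out = 48.13 mol; y_B = 26.33 / 48.13 = 0.5471.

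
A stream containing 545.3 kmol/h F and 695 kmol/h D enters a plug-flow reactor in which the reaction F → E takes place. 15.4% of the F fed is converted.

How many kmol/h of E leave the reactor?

84 kmol/h

F reacted = 0.154 × 545.3 = 83.98 kmol/h; ν_F = −1, so ξ = 83.98/1 = 83.98 kmol/h.
Outlet amounts (n = n₀ + ν ξ):
  F: 545.3 − 1(83.98) = 461.3
  E: 0 + 1(83.98) = 83.98
  D: 695 (inert)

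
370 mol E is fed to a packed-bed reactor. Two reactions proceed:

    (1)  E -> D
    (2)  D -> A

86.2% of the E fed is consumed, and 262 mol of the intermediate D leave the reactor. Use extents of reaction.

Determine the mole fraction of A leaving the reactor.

Conversion of E: E consumed = 1ξ₁ = 0.862 × 370 → ξ₁ = 318.9 mol.
D balance: n_D = 0 + 1ξ₁ − 1ξ₂ = 262 → ξ₂ = (1·318.9 − 262)/1 = 56.94 mol.
Outlet amounts (n = n₀ + Σ ν·ξ):
  E: 370 − 1(318.9) = 51.06
  D: 0 + 1(318.9) − 1(56.94) = 262
  A: 0 + 1(56.94) = 56.94
Total out = 370 mol; y_A = 56.94 / 370 = 0.1539.

0.154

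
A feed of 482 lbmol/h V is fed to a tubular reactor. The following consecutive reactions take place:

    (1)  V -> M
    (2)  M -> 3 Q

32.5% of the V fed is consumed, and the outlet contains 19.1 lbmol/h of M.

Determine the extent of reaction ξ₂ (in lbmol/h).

Conversion of V: V consumed = 1ξ₁ = 0.325 × 482 → ξ₁ = 156.7 lbmol/h.
M balance: n_M = 0 + 1ξ₁ − 1ξ₂ = 19.1 → ξ₂ = (1·156.7 − 19.1)/1 = 137.6 lbmol/h.
Outlet amounts (n = n₀ + Σ ν·ξ):
  V: 482 − 1(156.7) = 325.4
  M: 0 + 1(156.7) − 1(137.6) = 19.1
  Q: 0 + 3(137.6) = 412.7

ξ₂ = 138 lbmol/h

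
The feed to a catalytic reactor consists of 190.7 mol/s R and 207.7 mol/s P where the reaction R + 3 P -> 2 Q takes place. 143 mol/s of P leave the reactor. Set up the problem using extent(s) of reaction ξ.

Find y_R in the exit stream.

For P: n = n₀ − 3ξ → 143 = 207.7 − 3ξ, giving ξ = 21.57 mol/s.
Outlet amounts (n = n₀ + ν ξ):
  R: 190.7 − 1(21.57) = 169.1
  P: 207.7 − 3(21.57) = 143
  Q: 0 + 2(21.57) = 43.13
Total out = 355.3 mol/s; y_R = 169.1 / 355.3 = 0.4761.

0.476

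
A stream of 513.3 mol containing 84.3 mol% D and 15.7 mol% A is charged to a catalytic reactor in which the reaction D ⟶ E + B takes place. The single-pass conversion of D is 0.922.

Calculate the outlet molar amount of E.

D reacted = 0.922 × 432.7 = 399 mol; ν_D = −1, so ξ = 399/1 = 399 mol.
Outlet amounts (n = n₀ + ν ξ):
  D: 432.7 − 1(399) = 33.75
  E: 0 + 1(399) = 399
  B: 0 + 1(399) = 399
  A: 80.59 (inert)

399 mol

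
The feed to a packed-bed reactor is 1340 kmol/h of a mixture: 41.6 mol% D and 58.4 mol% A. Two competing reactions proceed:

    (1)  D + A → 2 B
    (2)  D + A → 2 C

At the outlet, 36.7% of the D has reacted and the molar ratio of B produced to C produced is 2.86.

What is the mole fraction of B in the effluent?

0.226

Conversion of D: D consumed = 0.367 × 557.4 = 204.6 kmol/h = 1ξ₁ + 1ξ₂.
Selectivity: 2ξ₁ / (2ξ₂) = 2.86 → ξ₁ = 2.86 ξ₂.
Substitute: (1·2.86 + 1) ξ₂ = 204.6 → ξ₂ = 53 kmol/h, ξ₁ = 151.6 kmol/h.
Outlet amounts (n = n₀ + Σ ν·ξ):
  D: 557.4 − 1(151.6) − 1(53) = 352.9
  A: 782.6 − 1(151.6) − 1(53) = 578
  B: 0 + 2(151.6) = 303.2
  C: 0 + 2(53) = 106
Total out = 1340 kmol/h; y_B = 303.2 / 1340 = 0.2262.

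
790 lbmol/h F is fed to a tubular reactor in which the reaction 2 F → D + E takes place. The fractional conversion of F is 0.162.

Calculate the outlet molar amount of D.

64 lbmol/h

F reacted = 0.162 × 790 = 128 lbmol/h; ν_F = −2, so ξ = 128/2 = 63.99 lbmol/h.
Outlet amounts (n = n₀ + ν ξ):
  F: 790 − 2(63.99) = 662
  D: 0 + 1(63.99) = 63.99
  E: 0 + 1(63.99) = 63.99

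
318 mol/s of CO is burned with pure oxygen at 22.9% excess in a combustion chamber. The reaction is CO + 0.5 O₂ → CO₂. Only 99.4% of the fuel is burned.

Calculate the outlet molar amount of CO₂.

316 mol/s

Stoichiometric O₂ = 0.5 × 318 = 159 mol/s; O₂ fed = 159 × 1.229 = 195.4 mol/s.
Fuel reacted = 0.994 × 318 → ξ = 316.1 mol/s.
Outlet (n = n₀ + ν ξ):
  CO: 318 − 1(316.1) = 1.908
  O₂: 195.4 − 0.5(316.1) = 37.37
  CO₂: 0 + 1(316.1) = 316.1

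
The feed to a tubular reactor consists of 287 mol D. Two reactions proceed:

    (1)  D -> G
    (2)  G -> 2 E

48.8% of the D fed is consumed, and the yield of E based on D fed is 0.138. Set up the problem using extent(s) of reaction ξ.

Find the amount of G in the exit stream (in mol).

120 mol

Conversion of D: D consumed = 1ξ₁ = 0.488 × 287 → ξ₁ = 140.1 mol.
Yield of E: 2ξ₂ / 287 = 0.138 → ξ₂ = 19.8 mol.
Outlet amounts (n = n₀ + Σ ν·ξ):
  D: 287 − 1(140.1) = 146.9
  G: 0 + 1(140.1) − 1(19.8) = 120.3
  E: 0 + 2(19.8) = 39.61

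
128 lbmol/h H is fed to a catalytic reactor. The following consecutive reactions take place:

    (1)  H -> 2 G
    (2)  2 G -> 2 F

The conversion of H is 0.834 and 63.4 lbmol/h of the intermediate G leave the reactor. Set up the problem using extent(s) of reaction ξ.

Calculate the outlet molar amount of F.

Conversion of H: H consumed = 1ξ₁ = 0.834 × 128 → ξ₁ = 106.8 lbmol/h.
G balance: n_G = 0 + 2ξ₁ − 2ξ₂ = 63.4 → ξ₂ = (2·106.8 − 63.4)/2 = 75.05 lbmol/h.
Outlet amounts (n = n₀ + Σ ν·ξ):
  H: 128 − 1(106.8) = 21.25
  G: 0 + 2(106.8) − 2(75.05) = 63.4
  F: 0 + 2(75.05) = 150.1

150 lbmol/h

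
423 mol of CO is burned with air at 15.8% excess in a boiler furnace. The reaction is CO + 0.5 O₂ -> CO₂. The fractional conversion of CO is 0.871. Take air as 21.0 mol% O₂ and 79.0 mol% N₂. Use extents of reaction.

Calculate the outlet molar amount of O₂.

Stoichiometric O₂ = 0.5 × 423 = 211.5 mol; O₂ fed = 211.5 × 1.158 = 244.9 mol.
N₂ fed = 244.9 × 79/21 = 921.4 mol.
Fuel reacted = 0.871 × 423 → ξ = 368.4 mol.
Outlet (n = n₀ + ν ξ):
  CO: 423 − 1(368.4) = 54.57
  O₂: 244.9 − 0.5(368.4) = 60.7
  N₂: 921.4 (inert)
  CO₂: 0 + 1(368.4) = 368.4

60.7 mol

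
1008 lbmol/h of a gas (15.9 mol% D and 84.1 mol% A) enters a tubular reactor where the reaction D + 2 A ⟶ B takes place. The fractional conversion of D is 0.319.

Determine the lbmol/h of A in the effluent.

745 lbmol/h

D reacted = 0.319 × 160.3 = 51.13 lbmol/h; ν_D = −1, so ξ = 51.13/1 = 51.13 lbmol/h.
Outlet amounts (n = n₀ + ν ξ):
  D: 160.3 − 1(51.13) = 109.1
  A: 847.7 − 2(51.13) = 745.5
  B: 0 + 1(51.13) = 51.13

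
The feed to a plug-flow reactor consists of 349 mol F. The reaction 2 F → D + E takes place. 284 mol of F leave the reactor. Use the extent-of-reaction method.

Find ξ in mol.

ξ = 32.5 mol

For F: n = n₀ − 2ξ → 284 = 349 − 2ξ, giving ξ = 32.5 mol.
Outlet amounts (n = n₀ + ν ξ):
  F: 349 − 2(32.5) = 284
  D: 0 + 1(32.5) = 32.5
  E: 0 + 1(32.5) = 32.5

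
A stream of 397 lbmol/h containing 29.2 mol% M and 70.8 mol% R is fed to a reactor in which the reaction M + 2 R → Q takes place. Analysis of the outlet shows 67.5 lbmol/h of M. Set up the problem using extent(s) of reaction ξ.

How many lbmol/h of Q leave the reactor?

48.4 lbmol/h

For M: n = n₀ − 1ξ → 67.5 = 115.9 − 1ξ, giving ξ = 48.42 lbmol/h.
Outlet amounts (n = n₀ + ν ξ):
  M: 115.9 − 1(48.42) = 67.5
  R: 281.1 − 2(48.42) = 184.2
  Q: 0 + 1(48.42) = 48.42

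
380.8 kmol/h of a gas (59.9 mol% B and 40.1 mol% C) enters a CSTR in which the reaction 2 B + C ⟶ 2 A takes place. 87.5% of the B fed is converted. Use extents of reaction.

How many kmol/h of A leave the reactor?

B reacted = 0.875 × 228.1 = 199.6 kmol/h; ν_B = −2, so ξ = 199.6/2 = 99.79 kmol/h.
Outlet amounts (n = n₀ + ν ξ):
  B: 228.1 − 2(99.79) = 28.51
  C: 152.7 − 1(99.79) = 52.91
  A: 0 + 2(99.79) = 199.6

200 kmol/h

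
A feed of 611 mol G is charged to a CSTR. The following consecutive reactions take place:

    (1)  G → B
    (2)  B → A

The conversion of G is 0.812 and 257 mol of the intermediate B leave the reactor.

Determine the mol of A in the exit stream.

Conversion of G: G consumed = 1ξ₁ = 0.812 × 611 → ξ₁ = 496.1 mol.
B balance: n_B = 0 + 1ξ₁ − 1ξ₂ = 257 → ξ₂ = (1·496.1 − 257)/1 = 239.1 mol.
Outlet amounts (n = n₀ + Σ ν·ξ):
  G: 611 − 1(496.1) = 114.9
  B: 0 + 1(496.1) − 1(239.1) = 257
  A: 0 + 1(239.1) = 239.1

239 mol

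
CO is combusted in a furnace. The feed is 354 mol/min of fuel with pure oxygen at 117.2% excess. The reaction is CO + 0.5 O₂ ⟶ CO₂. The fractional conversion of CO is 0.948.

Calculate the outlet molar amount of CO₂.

336 mol/min

Stoichiometric O₂ = 0.5 × 354 = 177 mol/min; O₂ fed = 177 × 2.172 = 384.4 mol/min.
Fuel reacted = 0.948 × 354 → ξ = 335.6 mol/min.
Outlet (n = n₀ + ν ξ):
  CO: 354 − 1(335.6) = 18.41
  O₂: 384.4 − 0.5(335.6) = 216.6
  CO₂: 0 + 1(335.6) = 335.6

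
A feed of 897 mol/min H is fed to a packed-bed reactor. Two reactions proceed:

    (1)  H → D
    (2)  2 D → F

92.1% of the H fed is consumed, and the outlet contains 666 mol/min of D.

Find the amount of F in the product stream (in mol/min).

Conversion of H: H consumed = 1ξ₁ = 0.921 × 897 → ξ₁ = 826.1 mol/min.
D balance: n_D = 0 + 1ξ₁ − 2ξ₂ = 666 → ξ₂ = (1·826.1 − 666)/2 = 80.07 mol/min.
Outlet amounts (n = n₀ + Σ ν·ξ):
  H: 897 − 1(826.1) = 70.86
  D: 0 + 1(826.1) − 2(80.07) = 666
  F: 0 + 1(80.07) = 80.07

80.1 mol/min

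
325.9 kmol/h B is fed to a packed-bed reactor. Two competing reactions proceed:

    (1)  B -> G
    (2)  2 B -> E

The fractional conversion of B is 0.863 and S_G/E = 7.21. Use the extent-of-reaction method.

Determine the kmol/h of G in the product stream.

220 kmol/h

Conversion of B: B consumed = 0.863 × 325.9 = 281.3 kmol/h = 1ξ₁ + 2ξ₂.
Selectivity: 1ξ₁ / (1ξ₂) = 7.21 → ξ₁ = 7.21 ξ₂.
Substitute: (1·7.21 + 2) ξ₂ = 281.3 → ξ₂ = 30.54 kmol/h, ξ₁ = 220.2 kmol/h.
Outlet amounts (n = n₀ + Σ ν·ξ):
  B: 325.9 − 1(220.2) − 2(30.54) = 44.65
  G: 0 + 1(220.2) = 220.2
  E: 0 + 1(30.54) = 30.54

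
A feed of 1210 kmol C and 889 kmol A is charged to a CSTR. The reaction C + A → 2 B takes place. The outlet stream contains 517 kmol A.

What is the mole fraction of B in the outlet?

For A: n = n₀ − 1ξ → 517 = 889 − 1ξ, giving ξ = 372 kmol.
Outlet amounts (n = n₀ + ν ξ):
  C: 1210 − 1(372) = 838
  A: 889 − 1(372) = 517
  B: 0 + 2(372) = 744
Total out = 2099 kmol; y_B = 744 / 2099 = 0.3545.

0.354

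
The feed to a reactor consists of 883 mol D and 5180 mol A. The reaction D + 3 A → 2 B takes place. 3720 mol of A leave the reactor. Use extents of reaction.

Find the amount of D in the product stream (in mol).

396 mol

For A: n = n₀ − 3ξ → 3720 = 5180 − 3ξ, giving ξ = 486.7 mol.
Outlet amounts (n = n₀ + ν ξ):
  D: 883 − 1(486.7) = 396.3
  A: 5180 − 3(486.7) = 3720
  B: 0 + 2(486.7) = 973.3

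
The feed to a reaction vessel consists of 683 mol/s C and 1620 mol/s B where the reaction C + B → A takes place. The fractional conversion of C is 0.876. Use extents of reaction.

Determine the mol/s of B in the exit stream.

C reacted = 0.876 × 683 = 598.3 mol/s; ν_C = −1, so ξ = 598.3/1 = 598.3 mol/s.
Outlet amounts (n = n₀ + ν ξ):
  C: 683 − 1(598.3) = 84.69
  B: 1620 − 1(598.3) = 1022
  A: 0 + 1(598.3) = 598.3

1020 mol/s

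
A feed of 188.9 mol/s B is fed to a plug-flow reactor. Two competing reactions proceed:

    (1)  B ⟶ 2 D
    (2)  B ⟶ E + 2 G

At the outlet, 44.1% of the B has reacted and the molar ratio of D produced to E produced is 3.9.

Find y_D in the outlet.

0.367

Conversion of B: B consumed = 0.441 × 188.9 = 83.3 mol/s = 1ξ₁ + 1ξ₂.
Selectivity: 2ξ₁ / (1ξ₂) = 3.9 → ξ₁ = 1.95 ξ₂.
Substitute: (1·1.95 + 1) ξ₂ = 83.3 → ξ₂ = 28.24 mol/s, ξ₁ = 55.07 mol/s.
Outlet amounts (n = n₀ + Σ ν·ξ):
  B: 188.9 − 1(55.07) − 1(28.24) = 105.6
  D: 0 + 2(55.07) = 110.1
  E: 0 + 1(28.24) = 28.24
  G: 0 + 2(28.24) = 56.48
Total out = 300.4 mol/s; y_D = 110.1 / 300.4 = 0.3666.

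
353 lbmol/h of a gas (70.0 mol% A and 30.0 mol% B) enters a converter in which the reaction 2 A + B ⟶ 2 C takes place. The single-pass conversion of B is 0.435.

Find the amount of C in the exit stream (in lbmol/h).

92.1 lbmol/h

B reacted = 0.435 × 105.9 = 46.07 lbmol/h; ν_B = −1, so ξ = 46.07/1 = 46.07 lbmol/h.
Outlet amounts (n = n₀ + ν ξ):
  A: 247.1 − 2(46.07) = 155
  B: 105.9 − 1(46.07) = 59.83
  C: 0 + 2(46.07) = 92.13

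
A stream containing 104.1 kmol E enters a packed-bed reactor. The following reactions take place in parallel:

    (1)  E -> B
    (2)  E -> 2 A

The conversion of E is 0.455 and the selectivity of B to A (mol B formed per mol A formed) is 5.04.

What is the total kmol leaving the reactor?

Conversion of E: E consumed = 0.455 × 104.1 = 47.37 kmol = 1ξ₁ + 1ξ₂.
Selectivity: 1ξ₁ / (2ξ₂) = 5.04 → ξ₁ = 10.08 ξ₂.
Substitute: (1·10.08 + 1) ξ₂ = 47.37 → ξ₂ = 4.275 kmol, ξ₁ = 43.09 kmol.
Outlet amounts (n = n₀ + Σ ν·ξ):
  E: 104.1 − 1(43.09) − 1(4.275) = 56.73
  B: 0 + 1(43.09) = 43.09
  A: 0 + 2(4.275) = 8.55
Total out = 56.73 + 43.09 + 8.55 = 108.4 kmol.

108 kmol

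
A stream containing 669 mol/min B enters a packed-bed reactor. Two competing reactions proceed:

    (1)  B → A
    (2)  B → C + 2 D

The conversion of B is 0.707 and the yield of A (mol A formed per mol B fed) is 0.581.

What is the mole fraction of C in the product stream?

0.101

Yield of A: 1ξ₁ / 669 = 0.581 → ξ₁ = 388.7 mol/min.
Conversion of B: 1ξ₁ + 1ξ₂ = 0.707 × 669 = 473 → ξ₂ = 84.29 mol/min.
Outlet amounts (n = n₀ + Σ ν·ξ):
  B: 669 − 1(388.7) − 1(84.29) = 196
  A: 0 + 1(388.7) = 388.7
  C: 0 + 1(84.29) = 84.29
  D: 0 + 2(84.29) = 168.6
Total out = 837.6 mol/min; y_C = 84.29 / 837.6 = 0.1006.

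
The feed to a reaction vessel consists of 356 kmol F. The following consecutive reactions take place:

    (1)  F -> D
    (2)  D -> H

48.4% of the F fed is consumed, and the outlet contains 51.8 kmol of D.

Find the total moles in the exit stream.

356 kmol

Conversion of F: F consumed = 1ξ₁ = 0.484 × 356 → ξ₁ = 172.3 kmol.
D balance: n_D = 0 + 1ξ₁ − 1ξ₂ = 51.8 → ξ₂ = (1·172.3 − 51.8)/1 = 120.5 kmol.
Outlet amounts (n = n₀ + Σ ν·ξ):
  F: 356 − 1(172.3) = 183.7
  D: 0 + 1(172.3) − 1(120.5) = 51.8
  H: 0 + 1(120.5) = 120.5
Total out = 183.7 + 51.8 + 120.5 = 356 kmol.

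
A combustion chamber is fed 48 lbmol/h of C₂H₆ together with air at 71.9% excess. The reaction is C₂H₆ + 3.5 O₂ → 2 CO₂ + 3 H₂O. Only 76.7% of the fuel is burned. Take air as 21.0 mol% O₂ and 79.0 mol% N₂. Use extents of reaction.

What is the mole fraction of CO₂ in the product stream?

Stoichiometric O₂ = 3.5 × 48 = 168 lbmol/h; O₂ fed = 168 × 1.719 = 288.8 lbmol/h.
N₂ fed = 288.8 × 79/21 = 1086 lbmol/h.
Fuel reacted = 0.767 × 48 → ξ = 36.82 lbmol/h.
Outlet (n = n₀ + ν ξ):
  C₂H₆: 48 − 1(36.82) = 11.18
  O₂: 288.8 − 3.5(36.82) = 159.9
  N₂: 1086 (inert)
  CO₂: 0 + 2(36.82) = 73.63
  H₂O: 0 + 3(36.82) = 110.4
Total out = 1442 lbmol/h; y_CO₂ = 73.63 / 1442 = 0.05108.

0.0511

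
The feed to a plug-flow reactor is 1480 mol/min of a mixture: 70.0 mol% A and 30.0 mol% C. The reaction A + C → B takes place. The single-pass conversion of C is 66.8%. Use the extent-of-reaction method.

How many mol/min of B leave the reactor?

C reacted = 0.668 × 444 = 296.6 mol/min; ν_C = −1, so ξ = 296.6/1 = 296.6 mol/min.
Outlet amounts (n = n₀ + ν ξ):
  A: 1036 − 1(296.6) = 739.4
  C: 444 − 1(296.6) = 147.4
  B: 0 + 1(296.6) = 296.6

297 mol/min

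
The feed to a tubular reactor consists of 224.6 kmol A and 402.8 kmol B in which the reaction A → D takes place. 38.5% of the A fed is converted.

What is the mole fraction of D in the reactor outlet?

0.138

A reacted = 0.385 × 224.6 = 86.47 kmol; ν_A = −1, so ξ = 86.47/1 = 86.47 kmol.
Outlet amounts (n = n₀ + ν ξ):
  A: 224.6 − 1(86.47) = 138.1
  D: 0 + 1(86.47) = 86.47
  B: 402.8 (inert)
Total out = 627.4 kmol; y_D = 86.47 / 627.4 = 0.1378.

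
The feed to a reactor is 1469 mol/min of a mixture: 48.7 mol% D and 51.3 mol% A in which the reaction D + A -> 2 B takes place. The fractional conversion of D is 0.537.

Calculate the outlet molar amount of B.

D reacted = 0.537 × 715.4 = 384.2 mol/min; ν_D = −1, so ξ = 384.2/1 = 384.2 mol/min.
Outlet amounts (n = n₀ + ν ξ):
  D: 715.4 − 1(384.2) = 331.2
  A: 753.6 − 1(384.2) = 369.4
  B: 0 + 2(384.2) = 768.3

768 mol/min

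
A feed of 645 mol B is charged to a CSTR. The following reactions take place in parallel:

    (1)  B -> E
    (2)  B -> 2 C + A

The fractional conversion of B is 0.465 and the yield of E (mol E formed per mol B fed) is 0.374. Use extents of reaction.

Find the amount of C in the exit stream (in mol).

117 mol

Yield of E: 1ξ₁ / 645 = 0.374 → ξ₁ = 241.2 mol.
Conversion of B: 1ξ₁ + 1ξ₂ = 0.465 × 645 = 299.9 → ξ₂ = 58.7 mol.
Outlet amounts (n = n₀ + Σ ν·ξ):
  B: 645 − 1(241.2) − 1(58.7) = 345.1
  E: 0 + 1(241.2) = 241.2
  C: 0 + 2(58.7) = 117.4
  A: 0 + 1(58.7) = 58.7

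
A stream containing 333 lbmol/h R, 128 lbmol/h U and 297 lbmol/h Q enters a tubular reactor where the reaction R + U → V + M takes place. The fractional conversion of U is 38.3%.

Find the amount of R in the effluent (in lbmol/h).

284 lbmol/h

U reacted = 0.383 × 128 = 49.02 lbmol/h; ν_U = −1, so ξ = 49.02/1 = 49.02 lbmol/h.
Outlet amounts (n = n₀ + ν ξ):
  R: 333 − 1(49.02) = 284
  U: 128 − 1(49.02) = 78.98
  V: 0 + 1(49.02) = 49.02
  M: 0 + 1(49.02) = 49.02
  Q: 297 (inert)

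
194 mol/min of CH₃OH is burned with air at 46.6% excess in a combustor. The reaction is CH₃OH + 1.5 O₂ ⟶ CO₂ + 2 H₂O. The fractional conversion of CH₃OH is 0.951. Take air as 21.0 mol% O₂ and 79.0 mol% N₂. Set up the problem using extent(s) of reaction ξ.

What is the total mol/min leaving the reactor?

Stoichiometric O₂ = 1.5 × 194 = 291 mol/min; O₂ fed = 291 × 1.466 = 426.6 mol/min.
N₂ fed = 426.6 × 79/21 = 1605 mol/min.
Fuel reacted = 0.951 × 194 → ξ = 184.5 mol/min.
Outlet (n = n₀ + ν ξ):
  CH₃OH: 194 − 1(184.5) = 9.506
  O₂: 426.6 − 1.5(184.5) = 149.9
  N₂: 1605 (inert)
  CO₂: 0 + 1(184.5) = 184.5
  H₂O: 0 + 2(184.5) = 369
Total out = 9.506 + 149.9 + 1605 + 184.5 + 369 = 2318 mol/min.

2320 mol/min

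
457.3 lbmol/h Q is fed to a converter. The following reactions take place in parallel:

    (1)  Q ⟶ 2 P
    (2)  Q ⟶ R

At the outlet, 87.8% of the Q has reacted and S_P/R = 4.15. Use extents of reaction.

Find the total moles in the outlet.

Conversion of Q: Q consumed = 0.878 × 457.3 = 401.5 lbmol/h = 1ξ₁ + 1ξ₂.
Selectivity: 2ξ₁ / (1ξ₂) = 4.15 → ξ₁ = 2.075 ξ₂.
Substitute: (1·2.075 + 1) ξ₂ = 401.5 → ξ₂ = 130.6 lbmol/h, ξ₁ = 270.9 lbmol/h.
Outlet amounts (n = n₀ + Σ ν·ξ):
  Q: 457.3 − 1(270.9) − 1(130.6) = 55.79
  P: 0 + 2(270.9) = 541.9
  R: 0 + 1(130.6) = 130.6
Total out = 55.79 + 541.9 + 130.6 = 728.2 lbmol/h.

728 lbmol/h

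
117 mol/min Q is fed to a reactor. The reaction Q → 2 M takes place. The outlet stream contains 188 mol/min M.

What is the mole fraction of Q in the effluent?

For M: n = n₀ + 2ξ → 188 = 0 + 2ξ, giving ξ = 94 mol/min.
Outlet amounts (n = n₀ + ν ξ):
  Q: 117 − 1(94) = 23
  M: 0 + 2(94) = 188
Total out = 211 mol/min; y_Q = 23 / 211 = 0.109.

0.109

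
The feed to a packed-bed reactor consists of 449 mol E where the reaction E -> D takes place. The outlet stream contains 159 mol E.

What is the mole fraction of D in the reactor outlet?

For E: n = n₀ − 1ξ → 159 = 449 − 1ξ, giving ξ = 290 mol.
Outlet amounts (n = n₀ + ν ξ):
  E: 449 − 1(290) = 159
  D: 0 + 1(290) = 290
Total out = 449 mol; y_D = 290 / 449 = 0.6459.

0.646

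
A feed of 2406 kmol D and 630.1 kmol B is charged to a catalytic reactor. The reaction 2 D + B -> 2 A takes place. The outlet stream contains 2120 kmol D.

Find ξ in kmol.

ξ = 143 kmol

For D: n = n₀ − 2ξ → 2120 = 2406 − 2ξ, giving ξ = 143 kmol.
Outlet amounts (n = n₀ + ν ξ):
  D: 2406 − 2(143) = 2120
  B: 630.1 − 1(143) = 487.1
  A: 0 + 2(143) = 286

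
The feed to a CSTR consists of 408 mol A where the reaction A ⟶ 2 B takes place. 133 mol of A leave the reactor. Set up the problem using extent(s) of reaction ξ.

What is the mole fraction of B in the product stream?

For A: n = n₀ − 1ξ → 133 = 408 − 1ξ, giving ξ = 275 mol.
Outlet amounts (n = n₀ + ν ξ):
  A: 408 − 1(275) = 133
  B: 0 + 2(275) = 550
Total out = 683 mol; y_B = 550 / 683 = 0.8053.

0.805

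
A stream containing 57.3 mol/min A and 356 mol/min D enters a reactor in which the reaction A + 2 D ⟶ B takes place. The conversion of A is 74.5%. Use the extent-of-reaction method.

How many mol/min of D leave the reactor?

271 mol/min

A reacted = 0.745 × 57.3 = 42.69 mol/min; ν_A = −1, so ξ = 42.69/1 = 42.69 mol/min.
Outlet amounts (n = n₀ + ν ξ):
  A: 57.3 − 1(42.69) = 14.61
  D: 356 − 2(42.69) = 270.6
  B: 0 + 1(42.69) = 42.69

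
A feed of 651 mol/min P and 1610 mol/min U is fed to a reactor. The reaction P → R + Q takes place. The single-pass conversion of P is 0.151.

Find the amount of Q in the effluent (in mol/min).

P reacted = 0.151 × 651 = 98.3 mol/min; ν_P = −1, so ξ = 98.3/1 = 98.3 mol/min.
Outlet amounts (n = n₀ + ν ξ):
  P: 651 − 1(98.3) = 552.7
  R: 0 + 1(98.3) = 98.3
  Q: 0 + 1(98.3) = 98.3
  U: 1610 (inert)

98.3 mol/min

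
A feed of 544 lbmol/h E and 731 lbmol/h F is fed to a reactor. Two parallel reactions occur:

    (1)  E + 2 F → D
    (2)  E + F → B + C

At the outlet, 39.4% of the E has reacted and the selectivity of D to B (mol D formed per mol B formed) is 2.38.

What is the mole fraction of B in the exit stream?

Conversion of E: E consumed = 0.394 × 544 = 214.3 lbmol/h = 1ξ₁ + 1ξ₂.
Selectivity: 1ξ₁ / (1ξ₂) = 2.38 → ξ₁ = 2.38 ξ₂.
Substitute: (1·2.38 + 1) ξ₂ = 214.3 → ξ₂ = 63.41 lbmol/h, ξ₁ = 150.9 lbmol/h.
Outlet amounts (n = n₀ + Σ ν·ξ):
  E: 544 − 1(150.9) − 1(63.41) = 329.7
  F: 731 − 2(150.9) − 1(63.41) = 365.7
  D: 0 + 1(150.9) = 150.9
  B: 0 + 1(63.41) = 63.41
  C: 0 + 1(63.41) = 63.41
Total out = 973.2 lbmol/h; y_B = 63.41 / 973.2 = 0.06516.

0.0652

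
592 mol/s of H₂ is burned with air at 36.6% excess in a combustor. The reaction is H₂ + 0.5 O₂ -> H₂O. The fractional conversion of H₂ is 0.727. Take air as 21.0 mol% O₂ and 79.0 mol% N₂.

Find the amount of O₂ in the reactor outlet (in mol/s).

189 mol/s

Stoichiometric O₂ = 0.5 × 592 = 296 mol/s; O₂ fed = 296 × 1.366 = 404.3 mol/s.
N₂ fed = 404.3 × 79/21 = 1521 mol/s.
Fuel reacted = 0.727 × 592 → ξ = 430.4 mol/s.
Outlet (n = n₀ + ν ξ):
  H₂: 592 − 1(430.4) = 161.6
  O₂: 404.3 − 0.5(430.4) = 189.1
  N₂: 1521 (inert)
  H₂O: 0 + 1(430.4) = 430.4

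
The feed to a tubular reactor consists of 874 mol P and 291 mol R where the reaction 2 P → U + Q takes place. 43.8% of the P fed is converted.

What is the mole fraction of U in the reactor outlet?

P reacted = 0.438 × 874 = 382.8 mol; ν_P = −2, so ξ = 382.8/2 = 191.4 mol.
Outlet amounts (n = n₀ + ν ξ):
  P: 874 − 2(191.4) = 491.2
  U: 0 + 1(191.4) = 191.4
  Q: 0 + 1(191.4) = 191.4
  R: 291 (inert)
Total out = 1165 mol; y_U = 191.4 / 1165 = 0.1643.

0.164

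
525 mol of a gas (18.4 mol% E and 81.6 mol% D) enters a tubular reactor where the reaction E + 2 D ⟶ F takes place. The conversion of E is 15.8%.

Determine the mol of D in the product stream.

398 mol

E reacted = 0.158 × 96.6 = 15.26 mol; ν_E = −1, so ξ = 15.26/1 = 15.26 mol.
Outlet amounts (n = n₀ + ν ξ):
  E: 96.6 − 1(15.26) = 81.34
  D: 428.4 − 2(15.26) = 397.9
  F: 0 + 1(15.26) = 15.26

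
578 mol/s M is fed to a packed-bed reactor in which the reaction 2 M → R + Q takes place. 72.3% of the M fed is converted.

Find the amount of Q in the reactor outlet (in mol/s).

209 mol/s

M reacted = 0.723 × 578 = 417.9 mol/s; ν_M = −2, so ξ = 417.9/2 = 208.9 mol/s.
Outlet amounts (n = n₀ + ν ξ):
  M: 578 − 2(208.9) = 160.1
  R: 0 + 1(208.9) = 208.9
  Q: 0 + 1(208.9) = 208.9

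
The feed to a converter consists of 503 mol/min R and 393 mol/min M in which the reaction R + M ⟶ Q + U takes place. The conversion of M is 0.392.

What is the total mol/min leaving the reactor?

896 mol/min

M reacted = 0.392 × 393 = 154.1 mol/min; ν_M = −1, so ξ = 154.1/1 = 154.1 mol/min.
Outlet amounts (n = n₀ + ν ξ):
  R: 503 − 1(154.1) = 348.9
  M: 393 − 1(154.1) = 238.9
  Q: 0 + 1(154.1) = 154.1
  U: 0 + 1(154.1) = 154.1
Total out = 348.9 + 238.9 + 154.1 + 154.1 = 896 mol/min.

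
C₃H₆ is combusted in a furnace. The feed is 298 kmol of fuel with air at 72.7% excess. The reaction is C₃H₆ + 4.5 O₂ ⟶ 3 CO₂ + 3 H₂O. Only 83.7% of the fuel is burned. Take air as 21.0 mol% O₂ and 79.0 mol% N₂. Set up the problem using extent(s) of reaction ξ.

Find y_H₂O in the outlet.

0.0653

Stoichiometric O₂ = 4.5 × 298 = 1341 kmol; O₂ fed = 1341 × 1.727 = 2316 kmol.
N₂ fed = 2316 × 79/21 = 8712 kmol.
Fuel reacted = 0.837 × 298 → ξ = 249.4 kmol.
Outlet (n = n₀ + ν ξ):
  C₃H₆: 298 − 1(249.4) = 48.57
  O₂: 2316 − 4.5(249.4) = 1193
  N₂: 8712 (inert)
  CO₂: 0 + 3(249.4) = 748.3
  H₂O: 0 + 3(249.4) = 748.3
Total out = 11450 kmol; y_H₂O = 748.3 / 11450 = 0.06535.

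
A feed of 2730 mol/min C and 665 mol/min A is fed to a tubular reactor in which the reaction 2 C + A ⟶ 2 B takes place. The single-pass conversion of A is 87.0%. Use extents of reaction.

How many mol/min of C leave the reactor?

A reacted = 0.87 × 665 = 578.5 mol/min; ν_A = −1, so ξ = 578.5/1 = 578.5 mol/min.
Outlet amounts (n = n₀ + ν ξ):
  C: 2730 − 2(578.5) = 1573
  A: 665 − 1(578.5) = 86.45
  B: 0 + 2(578.5) = 1157

1570 mol/min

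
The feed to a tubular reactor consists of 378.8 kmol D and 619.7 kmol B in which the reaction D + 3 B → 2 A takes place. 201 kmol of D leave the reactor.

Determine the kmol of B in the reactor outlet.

For D: n = n₀ − 1ξ → 201 = 378.8 − 1ξ, giving ξ = 177.8 kmol.
Outlet amounts (n = n₀ + ν ξ):
  D: 378.8 − 1(177.8) = 201
  B: 619.7 − 3(177.8) = 86.3
  A: 0 + 2(177.8) = 355.6

86.3 kmol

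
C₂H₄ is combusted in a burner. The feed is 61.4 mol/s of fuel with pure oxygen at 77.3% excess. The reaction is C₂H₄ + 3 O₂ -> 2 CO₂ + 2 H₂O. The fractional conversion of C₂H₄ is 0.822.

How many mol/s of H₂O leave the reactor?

101 mol/s

Stoichiometric O₂ = 3 × 61.4 = 184.2 mol/s; O₂ fed = 184.2 × 1.773 = 326.6 mol/s.
Fuel reacted = 0.822 × 61.4 → ξ = 50.47 mol/s.
Outlet (n = n₀ + ν ξ):
  C₂H₄: 61.4 − 1(50.47) = 10.93
  O₂: 326.6 − 3(50.47) = 175.2
  CO₂: 0 + 2(50.47) = 100.9
  H₂O: 0 + 2(50.47) = 100.9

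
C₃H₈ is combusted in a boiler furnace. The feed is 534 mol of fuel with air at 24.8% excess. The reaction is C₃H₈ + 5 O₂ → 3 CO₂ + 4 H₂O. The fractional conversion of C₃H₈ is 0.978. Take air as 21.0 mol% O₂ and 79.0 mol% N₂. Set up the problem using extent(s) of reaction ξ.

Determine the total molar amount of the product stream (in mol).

16900 mol

Stoichiometric O₂ = 5 × 534 = 2670 mol; O₂ fed = 2670 × 1.248 = 3332 mol.
N₂ fed = 3332 × 79/21 = 12540 mol.
Fuel reacted = 0.978 × 534 → ξ = 522.3 mol.
Outlet (n = n₀ + ν ξ):
  C₃H₈: 534 − 1(522.3) = 11.75
  O₂: 3332 − 5(522.3) = 720.9
  N₂: 12540 (inert)
  CO₂: 0 + 3(522.3) = 1567
  H₂O: 0 + 4(522.3) = 2089
Total out = 11.75 + 720.9 + 12540 + 1567 + 2089 = 16920 mol.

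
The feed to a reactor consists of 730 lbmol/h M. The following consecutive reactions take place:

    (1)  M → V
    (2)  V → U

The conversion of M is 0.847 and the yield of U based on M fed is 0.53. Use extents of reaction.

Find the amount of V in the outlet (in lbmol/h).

Conversion of M: M consumed = 1ξ₁ = 0.847 × 730 → ξ₁ = 618.3 lbmol/h.
Yield of U: 1ξ₂ / 730 = 0.53 → ξ₂ = 386.9 lbmol/h.
Outlet amounts (n = n₀ + Σ ν·ξ):
  M: 730 − 1(618.3) = 111.7
  V: 0 + 1(618.3) − 1(386.9) = 231.4
  U: 0 + 1(386.9) = 386.9

231 lbmol/h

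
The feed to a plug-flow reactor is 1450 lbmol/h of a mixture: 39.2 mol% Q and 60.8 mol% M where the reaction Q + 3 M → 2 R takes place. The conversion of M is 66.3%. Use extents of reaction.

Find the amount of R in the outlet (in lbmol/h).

390 lbmol/h

M reacted = 0.663 × 881.6 = 584.5 lbmol/h; ν_M = −3, so ξ = 584.5/3 = 194.8 lbmol/h.
Outlet amounts (n = n₀ + ν ξ):
  Q: 568.4 − 1(194.8) = 373.6
  M: 881.6 − 3(194.8) = 297.1
  R: 0 + 2(194.8) = 389.7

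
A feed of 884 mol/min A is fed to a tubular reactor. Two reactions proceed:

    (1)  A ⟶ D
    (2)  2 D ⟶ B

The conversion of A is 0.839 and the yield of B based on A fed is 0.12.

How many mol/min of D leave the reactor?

Conversion of A: A consumed = 1ξ₁ = 0.839 × 884 → ξ₁ = 741.7 mol/min.
Yield of B: 1ξ₂ / 884 = 0.12 → ξ₂ = 106.1 mol/min.
Outlet amounts (n = n₀ + Σ ν·ξ):
  A: 884 − 1(741.7) = 142.3
  D: 0 + 1(741.7) − 2(106.1) = 529.5
  B: 0 + 1(106.1) = 106.1

530 mol/min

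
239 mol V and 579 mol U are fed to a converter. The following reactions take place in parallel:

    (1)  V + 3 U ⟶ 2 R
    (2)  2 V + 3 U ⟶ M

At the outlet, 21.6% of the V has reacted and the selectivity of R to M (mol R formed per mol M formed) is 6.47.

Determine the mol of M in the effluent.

Conversion of V: V consumed = 0.216 × 239 = 51.62 mol = 1ξ₁ + 2ξ₂.
Selectivity: 2ξ₁ / (1ξ₂) = 6.47 → ξ₁ = 3.235 ξ₂.
Substitute: (1·3.235 + 2) ξ₂ = 51.62 → ξ₂ = 9.861 mol, ξ₁ = 31.9 mol.
Outlet amounts (n = n₀ + Σ ν·ξ):
  V: 239 − 1(31.9) − 2(9.861) = 187.4
  U: 579 − 3(31.9) − 3(9.861) = 453.7
  R: 0 + 2(31.9) = 63.8
  M: 0 + 1(9.861) = 9.861

9.86 mol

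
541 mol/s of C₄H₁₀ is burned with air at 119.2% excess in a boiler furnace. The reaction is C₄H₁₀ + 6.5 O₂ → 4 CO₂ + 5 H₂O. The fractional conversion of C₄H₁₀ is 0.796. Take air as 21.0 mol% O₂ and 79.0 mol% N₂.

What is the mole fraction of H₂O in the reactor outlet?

0.0568

Stoichiometric O₂ = 6.5 × 541 = 3516 mol/s; O₂ fed = 3516 × 2.192 = 7708 mol/s.
N₂ fed = 7708 × 79/21 = 29000 mol/s.
Fuel reacted = 0.796 × 541 → ξ = 430.6 mol/s.
Outlet (n = n₀ + ν ξ):
  C₄H₁₀: 541 − 1(430.6) = 110.4
  O₂: 7708 − 6.5(430.6) = 4909
  N₂: 29000 (inert)
  CO₂: 0 + 4(430.6) = 1723
  H₂O: 0 + 5(430.6) = 2153
Total out = 37890 mol/s; y_H₂O = 2153 / 37890 = 0.05682.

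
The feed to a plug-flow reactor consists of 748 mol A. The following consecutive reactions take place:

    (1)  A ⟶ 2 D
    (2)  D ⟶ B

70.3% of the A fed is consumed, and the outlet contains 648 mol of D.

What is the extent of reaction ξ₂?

ξ₂ = 404 mol

Conversion of A: A consumed = 1ξ₁ = 0.703 × 748 → ξ₁ = 525.8 mol.
D balance: n_D = 0 + 2ξ₁ − 1ξ₂ = 648 → ξ₂ = (2·525.8 − 648)/1 = 403.7 mol.
Outlet amounts (n = n₀ + Σ ν·ξ):
  A: 748 − 1(525.8) = 222.2
  D: 0 + 2(525.8) − 1(403.7) = 648
  B: 0 + 1(403.7) = 403.7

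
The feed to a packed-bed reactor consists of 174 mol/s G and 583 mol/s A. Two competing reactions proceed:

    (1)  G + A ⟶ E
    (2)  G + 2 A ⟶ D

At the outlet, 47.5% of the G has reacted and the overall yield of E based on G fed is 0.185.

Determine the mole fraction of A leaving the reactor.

0.721

Yield of E: 1ξ₁ / 174 = 0.185 → ξ₁ = 32.19 mol/s.
Conversion of G: 1ξ₁ + 1ξ₂ = 0.475 × 174 = 82.65 → ξ₂ = 50.46 mol/s.
Outlet amounts (n = n₀ + Σ ν·ξ):
  G: 174 − 1(32.19) − 1(50.46) = 91.35
  A: 583 − 1(32.19) − 2(50.46) = 449.9
  E: 0 + 1(32.19) = 32.19
  D: 0 + 1(50.46) = 50.46
Total out = 623.9 mol/s; y_A = 449.9 / 623.9 = 0.7211.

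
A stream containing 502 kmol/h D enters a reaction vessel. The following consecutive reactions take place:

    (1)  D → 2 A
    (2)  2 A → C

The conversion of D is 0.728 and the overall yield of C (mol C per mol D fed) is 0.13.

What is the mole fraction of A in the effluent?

Conversion of D: D consumed = 1ξ₁ = 0.728 × 502 → ξ₁ = 365.5 kmol/h.
Yield of C: 1ξ₂ / 502 = 0.13 → ξ₂ = 65.26 kmol/h.
Outlet amounts (n = n₀ + Σ ν·ξ):
  D: 502 − 1(365.5) = 136.5
  A: 0 + 2(365.5) − 2(65.26) = 600.4
  C: 0 + 1(65.26) = 65.26
Total out = 802.2 kmol/h; y_A = 600.4 / 802.2 = 0.7484.

0.748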